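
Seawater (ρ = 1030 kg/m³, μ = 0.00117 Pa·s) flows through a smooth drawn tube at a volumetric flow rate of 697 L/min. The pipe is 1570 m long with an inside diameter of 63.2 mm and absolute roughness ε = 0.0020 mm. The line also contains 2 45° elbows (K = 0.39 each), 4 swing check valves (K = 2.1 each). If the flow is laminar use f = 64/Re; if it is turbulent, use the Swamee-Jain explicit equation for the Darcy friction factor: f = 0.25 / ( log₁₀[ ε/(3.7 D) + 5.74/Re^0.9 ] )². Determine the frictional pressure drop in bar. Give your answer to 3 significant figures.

ΔP ≈ 28.3 bar

Q = 697 L/min = 697/60000 = 0.01162 m³/s.
Cross-sectional area A = πD²/4 = π(0.0632)²/4 = 0.003137 m²; mean velocity V = Q/A = 0.01162/0.003137 = 3.703 m/s.
Reynolds number Re = ρVD/μ = 1030 · 3.703 · 0.0632 / 0.00117 = 2.06e+05.
Re > 4000 → turbulent. Relative roughness ε/D = 2e-06/0.0632 = 3.16e-05. Swamee-Jain: f = 0.25/(log₁₀[3.16e-05/3.7 + 5.74/2.06e+05^0.9])² = 0.25/(log₁₀[8.55e-06 + 9.47e-05])² = 0.25/(-3.986)² = 0.01573.
Total minor-loss coefficient ΣK = 2·0.39 + 4·2.1 = 9.18.
ΔP = [f·L/D + ΣK]·(ρV²/2) = [0.01573·1570/0.0632 + 9.18]·(1030·3.703²/2) = [390.9 + 9.18]·7062 = 2.825e+06 Pa.
ΔP = 2.825e+06 Pa = 28.3 bar.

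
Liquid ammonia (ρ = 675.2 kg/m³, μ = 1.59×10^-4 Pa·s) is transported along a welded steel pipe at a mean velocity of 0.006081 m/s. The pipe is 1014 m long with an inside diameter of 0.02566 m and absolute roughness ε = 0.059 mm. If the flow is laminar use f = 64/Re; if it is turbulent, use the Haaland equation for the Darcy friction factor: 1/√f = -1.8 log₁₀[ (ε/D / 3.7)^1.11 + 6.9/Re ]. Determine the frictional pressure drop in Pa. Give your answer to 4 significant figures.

Reynolds number Re = ρVD/μ = 675.2 · 0.006081 · 0.02566 / 0.000159 = 662.6.
Re < 2300 → laminar flow, so f = 64/Re = 64/662.6 = 0.09659 (the turbulent correlation is not needed).
Darcy-Weisbach: ΔP = f(L/D)(ρV²/2) = 0.09659·(1014/0.02566)·(675.2·0.006081²/2) = 0.09659·3.952e+04·0.01248 = 47.65 Pa.

ΔP ≈ 47.65 Pa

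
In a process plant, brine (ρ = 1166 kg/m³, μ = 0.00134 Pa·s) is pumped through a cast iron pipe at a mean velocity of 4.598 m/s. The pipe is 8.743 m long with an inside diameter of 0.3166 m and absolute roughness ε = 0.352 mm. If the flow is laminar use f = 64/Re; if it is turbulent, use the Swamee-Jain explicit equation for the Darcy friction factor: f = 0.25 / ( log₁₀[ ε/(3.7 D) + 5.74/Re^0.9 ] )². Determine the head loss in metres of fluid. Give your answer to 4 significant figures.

h_f ≈ 0.6086 m

Reynolds number Re = ρVD/μ = 1166 · 4.598 · 0.3166 / 0.00134 = 1.267e+06.
Re > 4000 → turbulent. Relative roughness ε/D = 0.000352/0.3166 = 0.00111. Swamee-Jain: f = 0.25/(log₁₀[0.00111/3.7 + 5.74/1.267e+06^0.9])² = 0.25/(log₁₀[0.0003 + 1.85e-05])² = 0.25/(-3.496)² = 0.02045.
Darcy-Weisbach: ΔP = f(L/D)(ρV²/2) = 0.02045·(8.743/0.3166)·(1166·4.598²/2) = 0.02045·27.62·1.233e+04 = 6961 Pa.
Head loss h_f = ΔP/(ρg) = 6961/(1166·9.81) = 0.6086 m.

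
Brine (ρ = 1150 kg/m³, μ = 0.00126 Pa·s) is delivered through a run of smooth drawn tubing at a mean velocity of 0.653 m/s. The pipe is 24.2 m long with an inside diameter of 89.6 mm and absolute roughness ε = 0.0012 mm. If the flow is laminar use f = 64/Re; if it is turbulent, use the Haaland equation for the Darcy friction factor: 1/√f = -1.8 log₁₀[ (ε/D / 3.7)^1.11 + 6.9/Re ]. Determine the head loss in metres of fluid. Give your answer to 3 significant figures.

Reynolds number Re = ρVD/μ = 1150 · 0.653 · 0.0896 / 0.00126 = 5.34e+04.
Re > 4000 → turbulent. Relative roughness ε/D = 1.2e-06/0.0896 = 1.34e-05. Haaland: 1/√f = -1.8 log₁₀[(1.34e-05/3.7)^1.11 + 6.9/5.34e+04] = -1.8 log₁₀[9.12e-07 + 0.000129] = 6.994, so f = 0.02044.
Darcy-Weisbach: ΔP = f(L/D)(ρV²/2) = 0.02044·(24.2/0.0896)·(1150·0.653²/2) = 0.02044·270.1·245.2 = 1354 Pa.
Head loss h_f = ΔP/(ρg) = 1354/(1150·9.81) = 0.120 m.

h_f ≈ 0.120 m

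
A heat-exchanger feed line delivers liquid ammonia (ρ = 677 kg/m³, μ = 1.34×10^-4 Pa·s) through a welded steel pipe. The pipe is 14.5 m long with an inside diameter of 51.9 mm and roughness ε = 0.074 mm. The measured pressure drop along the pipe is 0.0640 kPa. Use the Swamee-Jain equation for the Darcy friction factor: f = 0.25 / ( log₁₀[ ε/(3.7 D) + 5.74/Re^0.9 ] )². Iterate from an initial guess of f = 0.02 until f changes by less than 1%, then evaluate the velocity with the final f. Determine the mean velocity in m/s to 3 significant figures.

V ≈ 0.162 m/s

Rearranging Darcy-Weisbach: V = √(2·ΔP·D/(f·L·ρ)). With ε/D = 7.4e-05/0.0519 = 0.00143, iterate starting from f = 0.02:
  f = 0.02 → V = √(2·64·0.0519/(0.02·14.5·677)) = 0.1839 m/s; Re = ρVD/μ = 4.823e+04; f → 0.02546
  f = 0.02546 → V = 0.163 m/s; Re = 4.275e+04; f → 0.02584
  f = 0.02584 → V = 0.1618 m/s; Re = 4.243e+04; f → 0.02586
Converged (Δf/f < 1%). With the final f = 0.02586: V = √(2·64·0.0519/(0.02586·14.5·677)) = 0.1618 m/s.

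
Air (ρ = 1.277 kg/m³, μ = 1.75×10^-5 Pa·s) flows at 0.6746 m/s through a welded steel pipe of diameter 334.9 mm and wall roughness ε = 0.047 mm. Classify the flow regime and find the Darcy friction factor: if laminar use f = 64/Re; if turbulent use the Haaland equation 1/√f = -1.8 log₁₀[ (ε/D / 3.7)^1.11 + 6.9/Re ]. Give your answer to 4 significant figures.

f ≈ 0.02725

Re = ρVD/μ = 1.277·0.6746·0.3349/1.75e-05 = 1.649e+04.
Re > 4000 → turbulent. ε/D = 4.7e-05/0.3349 = 0.00014; Haaland: 1/√f = -1.8 log₁₀[1.24e-05 + 0.000419] = 6.058, so f = 0.02725.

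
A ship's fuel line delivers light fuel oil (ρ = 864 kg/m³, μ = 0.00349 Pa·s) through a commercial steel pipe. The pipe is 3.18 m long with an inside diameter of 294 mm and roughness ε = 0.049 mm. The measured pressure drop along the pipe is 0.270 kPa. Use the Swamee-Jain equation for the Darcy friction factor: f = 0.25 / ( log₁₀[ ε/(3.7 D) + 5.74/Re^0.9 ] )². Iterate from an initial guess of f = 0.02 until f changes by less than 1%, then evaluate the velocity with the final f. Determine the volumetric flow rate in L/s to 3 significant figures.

Rearranging Darcy-Weisbach: V = √(2·ΔP·D/(f·L·ρ)). With ε/D = 4.9e-05/0.294 = 0.000167, iterate starting from f = 0.02:
  f = 0.02 → V = √(2·270·0.294/(0.02·3.18·864)) = 1.7 m/s; Re = ρVD/μ = 1.237e+05; f → 0.01816
  f = 0.01816 → V = 1.784 m/s; Re = 1.298e+05; f → 0.01802
Converged (Δf/f < 1%). With the final f = 0.01802: V = √(2·270·0.294/(0.01802·3.18·864)) = 1.791 m/s.
Q = V·A = 1.791·(π/4·0.294²) = 0.1216 m³/s = 122 L/s.

Q ≈ 122 L/s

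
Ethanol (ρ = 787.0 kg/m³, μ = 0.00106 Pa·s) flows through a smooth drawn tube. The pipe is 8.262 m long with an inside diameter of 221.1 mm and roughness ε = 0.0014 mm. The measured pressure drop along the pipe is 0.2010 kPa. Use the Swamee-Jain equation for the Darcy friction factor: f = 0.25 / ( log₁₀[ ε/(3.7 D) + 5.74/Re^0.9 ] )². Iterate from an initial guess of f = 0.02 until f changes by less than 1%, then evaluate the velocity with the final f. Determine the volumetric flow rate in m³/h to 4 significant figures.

Rearranging Darcy-Weisbach: V = √(2·ΔP·D/(f·L·ρ)). With ε/D = 1.4e-06/0.2211 = 6.33e-06, iterate starting from f = 0.02:
  f = 0.02 → V = √(2·201·0.2211/(0.02·8.262·787)) = 0.8267 m/s; Re = ρVD/μ = 1.357e+05; f → 0.01682
  f = 0.01682 → V = 0.9015 m/s; Re = 1.48e+05; f → 0.01653
  f = 0.01653 → V = 0.9093 m/s; Re = 1.493e+05; f → 0.01651
Converged (Δf/f < 1%). With the final f = 0.01651: V = √(2·201·0.2211/(0.01651·8.262·787)) = 0.91 m/s.
Q = V·A = 0.91·(π/4·0.2211²) = 0.03494 m³/s = 125.8 m³/h.

Q ≈ 125.8 m³/h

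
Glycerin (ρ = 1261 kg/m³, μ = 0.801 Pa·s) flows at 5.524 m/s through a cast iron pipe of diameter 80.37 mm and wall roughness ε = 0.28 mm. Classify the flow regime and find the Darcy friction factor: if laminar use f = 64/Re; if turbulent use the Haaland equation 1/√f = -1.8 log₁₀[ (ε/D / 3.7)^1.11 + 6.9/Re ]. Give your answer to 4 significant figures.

f ≈ 0.09157

Re = ρVD/μ = 1261·5.524·0.08037/0.801 = 698.9.
Re < 2300 → laminar, so f = 64/Re = 0.09157 (roughness is irrelevant in laminar flow).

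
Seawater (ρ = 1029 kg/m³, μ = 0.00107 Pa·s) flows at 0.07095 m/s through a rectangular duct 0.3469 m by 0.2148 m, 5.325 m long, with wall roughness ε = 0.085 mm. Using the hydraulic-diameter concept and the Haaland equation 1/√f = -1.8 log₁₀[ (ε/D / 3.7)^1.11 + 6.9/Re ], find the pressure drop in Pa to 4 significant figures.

Hydraulic diameter D_h = 4A/P = 4·(0.3469·0.2148)/(2·(0.3469+0.2148)) = 0.2981/1.123 = 0.2653 m.
Re = ρVD_h/μ = 1029·0.07095·0.2653/0.00107 = 1.81e+04.
ε/D_h = 8.5e-05/0.2653 = 0.00032; Haaland gives 1/√f = -1.8 log₁₀[3.09e-05+0.000381] = 6.093, so f = 0.02694.
ΔP = f(L/D_h)(ρV²/2) = 0.02694·5.325/0.2653·2.59 = 1.4 Pa.

ΔP ≈ 1.400 Pa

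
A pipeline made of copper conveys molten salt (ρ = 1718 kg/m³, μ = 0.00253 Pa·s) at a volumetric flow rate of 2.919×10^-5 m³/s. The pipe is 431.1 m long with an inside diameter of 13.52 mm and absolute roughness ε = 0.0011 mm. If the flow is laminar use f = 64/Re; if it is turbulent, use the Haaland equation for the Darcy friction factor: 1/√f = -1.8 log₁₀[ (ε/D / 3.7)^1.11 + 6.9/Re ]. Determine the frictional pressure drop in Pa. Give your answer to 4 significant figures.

ΔP ≈ 38820 Pa

Cross-sectional area A = πD²/4 = π(0.01352)²/4 = 0.0001436 m²; mean velocity V = Q/A = 2.919e-05/0.0001436 = 0.2033 m/s.
Reynolds number Re = ρVD/μ = 1718 · 0.2033 · 0.01352 / 0.00253 = 1867.
Re < 2300 → laminar flow, so f = 64/Re = 64/1867 = 0.03429 (the turbulent correlation is not needed).
Darcy-Weisbach: ΔP = f(L/D)(ρV²/2) = 0.03429·(431.1/0.01352)·(1718·0.2033²/2) = 0.03429·3.189e+04·35.51 = 3.882e+04 Pa.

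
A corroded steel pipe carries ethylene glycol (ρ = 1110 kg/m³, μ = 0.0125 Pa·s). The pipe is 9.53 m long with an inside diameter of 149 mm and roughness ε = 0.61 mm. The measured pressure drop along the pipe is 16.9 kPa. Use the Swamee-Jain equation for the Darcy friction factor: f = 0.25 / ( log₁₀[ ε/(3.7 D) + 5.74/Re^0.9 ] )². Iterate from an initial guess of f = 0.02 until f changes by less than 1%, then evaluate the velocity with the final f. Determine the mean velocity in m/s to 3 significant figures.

Rearranging Darcy-Weisbach: V = √(2·ΔP·D/(f·L·ρ)). With ε/D = 0.00061/0.149 = 0.00409, iterate starting from f = 0.02:
  f = 0.02 → V = √(2·1.69e+04·0.149/(0.02·9.53·1110)) = 4.879 m/s; Re = ρVD/μ = 6.455e+04; f → 0.03053
  f = 0.03053 → V = 3.949 m/s; Re = 5.225e+04; f → 0.03091
  f = 0.03091 → V = 3.925 m/s; Re = 5.193e+04; f → 0.03092
Converged (Δf/f < 1%). With the final f = 0.03092: V = √(2·1.69e+04·0.149/(0.03092·9.53·1110)) = 3.924 m/s.

V ≈ 3.92 m/s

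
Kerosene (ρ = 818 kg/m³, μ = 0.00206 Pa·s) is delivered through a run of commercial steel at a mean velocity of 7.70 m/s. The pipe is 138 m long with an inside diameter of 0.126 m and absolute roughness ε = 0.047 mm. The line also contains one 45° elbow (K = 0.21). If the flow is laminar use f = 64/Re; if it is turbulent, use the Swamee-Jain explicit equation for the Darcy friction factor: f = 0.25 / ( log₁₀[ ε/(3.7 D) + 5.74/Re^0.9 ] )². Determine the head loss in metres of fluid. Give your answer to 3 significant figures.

h_f ≈ 57.6 m

Reynolds number Re = ρVD/μ = 818 · 7.7 · 0.126 / 0.00206 = 3.853e+05.
Re > 4000 → turbulent. Relative roughness ε/D = 4.7e-05/0.126 = 0.000373. Swamee-Jain: f = 0.25/(log₁₀[0.000373/3.7 + 5.74/3.853e+05^0.9])² = 0.25/(log₁₀[0.000101 + 5.39e-05])² = 0.25/(-3.81)² = 0.01722.
Total minor-loss coefficient ΣK = 1·0.21 = 0.21.
ΔP = [f·L/D + ΣK]·(ρV²/2) = [0.01722·138/0.126 + 0.21]·(818·7.7²/2) = [18.86 + 0.21]·2.425e+04 = 4.624e+05 Pa.
Head loss h_f = ΔP/(ρg) = 4.624e+05/(818·9.81) = 57.6 m.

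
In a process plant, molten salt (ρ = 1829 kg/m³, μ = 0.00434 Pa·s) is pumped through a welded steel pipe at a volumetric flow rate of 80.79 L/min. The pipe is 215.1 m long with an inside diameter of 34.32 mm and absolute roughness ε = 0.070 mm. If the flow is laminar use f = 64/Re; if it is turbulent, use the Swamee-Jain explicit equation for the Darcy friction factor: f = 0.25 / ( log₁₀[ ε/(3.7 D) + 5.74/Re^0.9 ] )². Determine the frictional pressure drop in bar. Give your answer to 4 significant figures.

Q = 80.79 L/min = 80.79/60000 = 0.001347 m³/s.
Cross-sectional area A = πD²/4 = π(0.03432)²/4 = 0.0009251 m²; mean velocity V = Q/A = 0.001347/0.0009251 = 1.456 m/s.
Reynolds number Re = ρVD/μ = 1829 · 1.456 · 0.03432 / 0.00434 = 2.105e+04.
Re > 4000 → turbulent. Relative roughness ε/D = 7e-05/0.03432 = 0.00204. Swamee-Jain: f = 0.25/(log₁₀[0.00204/3.7 + 5.74/2.105e+04^0.9])² = 0.25/(log₁₀[0.000551 + 0.000738])² = 0.25/(-2.89)² = 0.02994.
Darcy-Weisbach: ΔP = f(L/D)(ρV²/2) = 0.02994·(215.1/0.03432)·(1829·1.456²/2) = 0.02994·6267·1937 = 3.635e+05 Pa.
ΔP = 3.635e+05 Pa = 3.635 bar.

ΔP ≈ 3.635 bar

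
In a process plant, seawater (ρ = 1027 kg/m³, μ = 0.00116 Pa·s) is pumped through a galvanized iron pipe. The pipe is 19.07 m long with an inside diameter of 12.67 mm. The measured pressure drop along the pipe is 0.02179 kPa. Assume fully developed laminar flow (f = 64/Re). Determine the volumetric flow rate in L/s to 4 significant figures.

For laminar flow, f = 64/Re with Re = ρVD/μ, so Darcy-Weisbach reduces to ΔP = 32μLV/D². Solving for V: V = ΔP·D²/(32μL) = 21.79·(0.01267)²/(32·0.00116·19.07) = 0.004941 m/s.
Check: Re = ρVD/μ = 1027·0.004941·0.01267/0.00116 = 55.43 < 2300, so the laminar assumption holds.
Q = V·A = 0.004941·(π/4·0.01267²) = 6.23e-07 m³/s = 6.230×10^-4 L/s.

Q ≈ 6.230×10^-4 L/s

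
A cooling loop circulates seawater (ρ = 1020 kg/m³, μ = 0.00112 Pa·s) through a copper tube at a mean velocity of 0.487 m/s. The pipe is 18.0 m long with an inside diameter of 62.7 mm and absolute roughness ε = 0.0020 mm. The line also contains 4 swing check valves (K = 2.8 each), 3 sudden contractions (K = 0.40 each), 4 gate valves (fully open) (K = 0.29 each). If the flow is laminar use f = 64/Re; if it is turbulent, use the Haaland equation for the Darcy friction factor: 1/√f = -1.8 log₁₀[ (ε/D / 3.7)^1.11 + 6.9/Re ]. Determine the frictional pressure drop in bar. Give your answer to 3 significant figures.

ΔP ≈ 0.0247 bar

Reynolds number Re = ρVD/μ = 1020 · 0.487 · 0.0627 / 0.00112 = 2.781e+04.
Re > 4000 → turbulent. Relative roughness ε/D = 2e-06/0.0627 = 3.19e-05. Haaland: 1/√f = -1.8 log₁₀[(3.19e-05/3.7)^1.11 + 6.9/2.781e+04] = -1.8 log₁₀[2.39e-06 + 0.000248] = 6.482, so f = 0.0238.
Total minor-loss coefficient ΣK = 4·2.8 + 3·0.4 + 4·0.29 = 13.6.
ΔP = [f·L/D + ΣK]·(ρV²/2) = [0.0238·18/0.0627 + 13.6]·(1020·0.487²/2) = [6.832 + 13.6]·121 = 2467 Pa.
ΔP = 2467 Pa = 0.0247 bar.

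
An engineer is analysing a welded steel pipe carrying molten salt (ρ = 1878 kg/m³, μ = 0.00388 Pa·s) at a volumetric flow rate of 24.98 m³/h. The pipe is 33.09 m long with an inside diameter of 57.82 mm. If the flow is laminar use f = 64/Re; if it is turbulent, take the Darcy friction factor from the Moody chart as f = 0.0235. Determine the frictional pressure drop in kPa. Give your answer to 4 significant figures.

Q = 24.98 m³/h = 24.98/3600 = 0.006939 m³/s.
Cross-sectional area A = πD²/4 = π(0.05782)²/4 = 0.002626 m²; mean velocity V = Q/A = 0.006939/0.002626 = 2.643 m/s.
Reynolds number Re = ρVD/μ = 1878 · 2.643 · 0.05782 / 0.00388 = 7.396e+04.
Re > 4000 → turbulent; use the Moody-chart value f = 0.0235.
Darcy-Weisbach: ΔP = f(L/D)(ρV²/2) = 0.0235·(33.09/0.05782)·(1878·2.643²/2) = 0.0235·572.3·6558 = 8.819e+04 Pa.
ΔP = 8.819e+04 Pa = 88.19 kPa.

ΔP ≈ 88.19 kPa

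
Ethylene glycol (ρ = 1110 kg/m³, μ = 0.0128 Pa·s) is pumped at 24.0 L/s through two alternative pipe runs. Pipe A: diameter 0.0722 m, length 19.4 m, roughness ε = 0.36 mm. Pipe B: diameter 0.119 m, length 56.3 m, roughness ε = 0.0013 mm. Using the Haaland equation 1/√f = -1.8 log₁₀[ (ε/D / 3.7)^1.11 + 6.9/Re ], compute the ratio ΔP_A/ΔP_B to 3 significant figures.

Pipe A: V = Q/A = 0.024/0.004094 = 5.862 m/s; Re = 3.67e+04; ε/D = 0.00499; Haaland → f = 0.03262; ΔP_A = f(L/D)(ρV²/2) = 1.672e+05 Pa.
Pipe B: V = Q/A = 0.024/0.01112 = 2.158 m/s; Re = 2.227e+04; ε/D = 1.09e-05; Haaland → f = 0.02508; ΔP_B = f(L/D)(ρV²/2) = 3.067e+04 Pa.
ΔP_A/ΔP_B = 1.672e+05/3.067e+04 = 5.45.

ΔP_A/ΔP_B ≈ 5.45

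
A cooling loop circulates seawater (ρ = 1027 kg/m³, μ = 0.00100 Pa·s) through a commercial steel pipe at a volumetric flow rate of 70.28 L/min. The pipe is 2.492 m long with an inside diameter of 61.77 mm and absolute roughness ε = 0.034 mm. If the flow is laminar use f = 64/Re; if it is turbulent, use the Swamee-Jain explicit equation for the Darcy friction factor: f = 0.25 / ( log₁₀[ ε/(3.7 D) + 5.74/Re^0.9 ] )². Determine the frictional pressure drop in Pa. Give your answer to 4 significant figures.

ΔP ≈ 82.08 Pa

Q = 70.28 L/min = 70.28/60000 = 0.001171 m³/s.
Cross-sectional area A = πD²/4 = π(0.06177)²/4 = 0.002997 m²; mean velocity V = Q/A = 0.001171/0.002997 = 0.3909 m/s.
Reynolds number Re = ρVD/μ = 1027 · 0.3909 · 0.06177 / 0.001 = 2.48e+04.
Re > 4000 → turbulent. Relative roughness ε/D = 3.4e-05/0.06177 = 0.00055. Swamee-Jain: f = 0.25/(log₁₀[0.00055/3.7 + 5.74/2.48e+04^0.9])² = 0.25/(log₁₀[0.000149 + 0.000637])² = 0.25/(-3.105)² = 0.02593.
Darcy-Weisbach: ΔP = f(L/D)(ρV²/2) = 0.02593·(2.492/0.06177)·(1027·0.3909²/2) = 0.02593·40.34·78.45 = 82.08 Pa.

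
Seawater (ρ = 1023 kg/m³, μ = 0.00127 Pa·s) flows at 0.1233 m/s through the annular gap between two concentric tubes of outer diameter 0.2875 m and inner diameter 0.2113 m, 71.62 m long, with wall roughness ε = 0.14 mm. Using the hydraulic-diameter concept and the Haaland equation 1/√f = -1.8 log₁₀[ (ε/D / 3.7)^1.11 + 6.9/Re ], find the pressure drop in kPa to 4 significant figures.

Hydraulic diameter D_h = 4A/P = D_o - D_i = 0.2875 - 0.2113 = 0.0762 m.
Re = ρVD_h/μ = 1023·0.1233·0.0762/0.00127 = 7568.
ε/D_h = 0.00014/0.0762 = 0.00184; Haaland gives 1/√f = -1.8 log₁₀[0.000215+0.000912] = 5.307, so f = 0.03551.
ΔP = f(L/D_h)(ρV²/2) = 0.03551·71.62/0.0762·7.776 = 259.5 Pa.
ΔP = 0.2595 kPa.

ΔP ≈ 0.2595 kPa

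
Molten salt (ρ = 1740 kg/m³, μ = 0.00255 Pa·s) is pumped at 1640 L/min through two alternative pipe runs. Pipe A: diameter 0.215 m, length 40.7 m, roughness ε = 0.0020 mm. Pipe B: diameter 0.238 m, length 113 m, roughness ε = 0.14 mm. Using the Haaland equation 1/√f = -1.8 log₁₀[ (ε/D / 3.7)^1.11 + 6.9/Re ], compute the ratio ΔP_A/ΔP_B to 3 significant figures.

Pipe A: V = Q/A = 0.02733/0.03631 = 0.7529 m/s; Re = 1.105e+05; ε/D = 9.3e-06; Haaland → f = 0.0175; ΔP_A = f(L/D)(ρV²/2) = 1633 Pa.
Pipe B: V = Q/A = 0.02733/0.04449 = 0.6144 m/s; Re = 9.978e+04; ε/D = 0.000588; Haaland → f = 0.02043; ΔP_B = f(L/D)(ρV²/2) = 3186 Pa.
ΔP_A/ΔP_B = 1633/3186 = 0.513.

ΔP_A/ΔP_B ≈ 0.513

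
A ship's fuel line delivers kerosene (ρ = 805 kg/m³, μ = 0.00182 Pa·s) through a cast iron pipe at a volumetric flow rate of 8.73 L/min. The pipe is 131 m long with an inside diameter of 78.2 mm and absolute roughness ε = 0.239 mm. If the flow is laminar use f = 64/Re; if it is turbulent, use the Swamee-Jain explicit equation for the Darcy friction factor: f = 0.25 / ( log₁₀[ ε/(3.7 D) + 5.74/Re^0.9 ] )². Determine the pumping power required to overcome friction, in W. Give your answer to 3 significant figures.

Q = 8.73 L/min = 8.73/60000 = 0.0001455 m³/s.
Cross-sectional area A = πD²/4 = π(0.0782)²/4 = 0.004803 m²; mean velocity V = Q/A = 0.0001455/0.004803 = 0.03029 m/s.
Reynolds number Re = ρVD/μ = 805 · 0.03029 · 0.0782 / 0.00182 = 1048.
Re < 2300 → laminar flow, so f = 64/Re = 64/1048 = 0.06108 (the turbulent correlation is not needed).
Darcy-Weisbach: ΔP = f(L/D)(ρV²/2) = 0.06108·(131/0.0782)·(805·0.03029²/2) = 0.06108·1675·0.3694 = 37.8 Pa.
Pumping power P = QΔP = 0.0001455·37.8 = 0.005499 W = 0.00550 W.

P ≈ 0.00550 W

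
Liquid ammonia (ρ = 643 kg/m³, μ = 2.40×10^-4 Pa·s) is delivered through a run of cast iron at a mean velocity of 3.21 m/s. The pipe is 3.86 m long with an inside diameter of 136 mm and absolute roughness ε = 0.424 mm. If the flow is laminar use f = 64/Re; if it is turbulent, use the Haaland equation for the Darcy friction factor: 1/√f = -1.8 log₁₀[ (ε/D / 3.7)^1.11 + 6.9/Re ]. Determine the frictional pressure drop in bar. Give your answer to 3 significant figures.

ΔP ≈ 0.0250 bar

Reynolds number Re = ρVD/μ = 643 · 3.21 · 0.136 / 0.00024 = 1.17e+06.
Re > 4000 → turbulent. Relative roughness ε/D = 0.000424/0.136 = 0.00312. Haaland: 1/√f = -1.8 log₁₀[(0.00312/3.7)^1.11 + 6.9/1.17e+06] = -1.8 log₁₀[0.000387 + 5.9e-06] = 6.131, so f = 0.02661.
Darcy-Weisbach: ΔP = f(L/D)(ρV²/2) = 0.02661·(3.86/0.136)·(643·3.21²/2) = 0.02661·28.38·3313 = 2502 Pa.
ΔP = 2502 Pa = 0.0250 bar.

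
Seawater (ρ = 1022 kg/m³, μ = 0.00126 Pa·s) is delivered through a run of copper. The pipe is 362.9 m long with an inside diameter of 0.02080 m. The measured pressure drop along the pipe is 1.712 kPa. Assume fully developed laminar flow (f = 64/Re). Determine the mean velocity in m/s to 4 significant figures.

For laminar flow, f = 64/Re with Re = ρVD/μ, so Darcy-Weisbach reduces to ΔP = 32μLV/D². Solving for V: V = ΔP·D²/(32μL) = 1712·(0.0208)²/(32·0.00126·362.9) = 0.05062 m/s.
Check: Re = ρVD/μ = 1022·0.05062·0.0208/0.00126 = 854 < 2300, so the laminar assumption holds.

V ≈ 0.05062 m/s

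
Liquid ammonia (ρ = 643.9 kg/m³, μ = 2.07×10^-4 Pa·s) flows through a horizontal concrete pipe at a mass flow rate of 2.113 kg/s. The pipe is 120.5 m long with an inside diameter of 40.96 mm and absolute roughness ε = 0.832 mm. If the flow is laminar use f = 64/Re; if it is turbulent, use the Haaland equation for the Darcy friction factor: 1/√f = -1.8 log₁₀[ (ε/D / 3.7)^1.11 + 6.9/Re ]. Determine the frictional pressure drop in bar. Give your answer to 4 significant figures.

ΔP ≈ 2.887 bar

A = πD²/4 = π(0.04096)²/4 = 0.001318 m²; mean velocity V = ṁ/(ρA) = 2.113/(643.9 · 0.001318) = 2.49 m/s.
Reynolds number Re = ρVD/μ = 643.9 · 2.49 · 0.04096 / 0.000207 = 3.173e+05.
Re > 4000 → turbulent. Relative roughness ε/D = 0.000832/0.04096 = 0.0203. Haaland: 1/√f = -1.8 log₁₀[(0.0203/3.7)^1.11 + 6.9/3.173e+05] = -1.8 log₁₀[0.0031 + 2.17e-05] = 4.511, so f = 0.04914.
Darcy-Weisbach: ΔP = f(L/D)(ρV²/2) = 0.04914·(120.5/0.04096)·(643.9·2.49²/2) = 0.04914·2942·1997 = 2.887e+05 Pa.
ΔP = 2.887e+05 Pa = 2.887 bar.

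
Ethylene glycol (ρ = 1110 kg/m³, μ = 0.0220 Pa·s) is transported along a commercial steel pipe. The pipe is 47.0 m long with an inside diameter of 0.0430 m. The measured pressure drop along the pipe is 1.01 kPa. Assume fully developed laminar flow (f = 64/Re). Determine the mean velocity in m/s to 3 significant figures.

For laminar flow, f = 64/Re with Re = ρVD/μ, so Darcy-Weisbach reduces to ΔP = 32μLV/D². Solving for V: V = ΔP·D²/(32μL) = 1010·(0.043)²/(32·0.022·47) = 0.05644 m/s.
Check: Re = ρVD/μ = 1110·0.05644·0.043/0.022 = 122.4 < 2300, so the laminar assumption holds.

V ≈ 0.0564 m/s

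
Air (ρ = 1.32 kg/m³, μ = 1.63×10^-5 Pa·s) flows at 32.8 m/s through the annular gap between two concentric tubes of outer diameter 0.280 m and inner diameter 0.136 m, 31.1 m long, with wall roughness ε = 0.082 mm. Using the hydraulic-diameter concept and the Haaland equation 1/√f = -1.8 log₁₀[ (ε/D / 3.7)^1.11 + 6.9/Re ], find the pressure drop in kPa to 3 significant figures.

Hydraulic diameter D_h = 4A/P = D_o - D_i = 0.28 - 0.136 = 0.144 m.
Re = ρVD_h/μ = 1.32·32.8·0.144/1.63e-05 = 3.825e+05.
ε/D_h = 8.2e-05/0.144 = 0.000569; Haaland gives 1/√f = -1.8 log₁₀[5.86e-05+1.8e-05] = 7.408, so f = 0.01822.
ΔP = f(L/D_h)(ρV²/2) = 0.01822·31.1/0.144·710.1 = 2794 Pa.
ΔP = 2.79 kPa.

ΔP ≈ 2.79 kPa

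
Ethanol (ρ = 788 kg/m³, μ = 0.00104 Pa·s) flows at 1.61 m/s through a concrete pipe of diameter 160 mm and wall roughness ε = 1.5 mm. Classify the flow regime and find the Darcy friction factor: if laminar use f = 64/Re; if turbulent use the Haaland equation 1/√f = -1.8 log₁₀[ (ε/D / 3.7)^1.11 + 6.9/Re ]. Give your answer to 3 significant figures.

f ≈ 0.0375

Re = ρVD/μ = 788·1.61·0.16/0.00104 = 1.952e+05.
Re > 4000 → turbulent. ε/D = 0.0015/0.16 = 0.00937; Haaland: 1/√f = -1.8 log₁₀[0.00131 + 3.54e-05] = 5.166, so f = 0.03746.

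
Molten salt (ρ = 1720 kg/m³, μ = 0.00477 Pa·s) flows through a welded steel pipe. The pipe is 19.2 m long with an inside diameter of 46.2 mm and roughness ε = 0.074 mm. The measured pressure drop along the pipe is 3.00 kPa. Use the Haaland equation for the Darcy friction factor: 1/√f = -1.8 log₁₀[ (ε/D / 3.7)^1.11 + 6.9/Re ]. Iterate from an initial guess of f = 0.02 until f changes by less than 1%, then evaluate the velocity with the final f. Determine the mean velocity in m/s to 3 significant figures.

V ≈ 0.493 m/s

Rearranging Darcy-Weisbach: V = √(2·ΔP·D/(f·L·ρ)). With ε/D = 7.4e-05/0.0462 = 0.0016, iterate starting from f = 0.02:
  f = 0.02 → V = √(2·3000·0.0462/(0.02·19.2·1720)) = 0.6478 m/s; Re = ρVD/μ = 1.079e+04; f → 0.03245
  f = 0.03245 → V = 0.5086 m/s; Re = 8473; f → 0.03428
  f = 0.03428 → V = 0.4948 m/s; Re = 8243; f → 0.03451
Converged (Δf/f < 1%). With the final f = 0.03451: V = √(2·3000·0.0462/(0.03451·19.2·1720)) = 0.4932 m/s.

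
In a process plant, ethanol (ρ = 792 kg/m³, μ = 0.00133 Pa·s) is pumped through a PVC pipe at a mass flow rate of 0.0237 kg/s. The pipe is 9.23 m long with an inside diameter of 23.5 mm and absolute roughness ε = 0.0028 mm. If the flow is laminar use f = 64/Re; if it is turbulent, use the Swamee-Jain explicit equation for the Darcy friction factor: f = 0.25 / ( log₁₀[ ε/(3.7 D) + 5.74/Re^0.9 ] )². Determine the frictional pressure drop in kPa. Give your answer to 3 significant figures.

ΔP ≈ 0.0491 kPa

A = πD²/4 = π(0.0235)²/4 = 0.0004337 m²; mean velocity V = ṁ/(ρA) = 0.0237/(792 · 0.0004337) = 0.06899 m/s.
Reynolds number Re = ρVD/μ = 792 · 0.06899 · 0.0235 / 0.00133 = 965.5.
Re < 2300 → laminar flow, so f = 64/Re = 64/965.5 = 0.06629 (the turbulent correlation is not needed).
Darcy-Weisbach: ΔP = f(L/D)(ρV²/2) = 0.06629·(9.23/0.0235)·(792·0.06899²/2) = 0.06629·392.8·1.885 = 49.08 Pa.
ΔP = 49.08 Pa = 0.0491 kPa.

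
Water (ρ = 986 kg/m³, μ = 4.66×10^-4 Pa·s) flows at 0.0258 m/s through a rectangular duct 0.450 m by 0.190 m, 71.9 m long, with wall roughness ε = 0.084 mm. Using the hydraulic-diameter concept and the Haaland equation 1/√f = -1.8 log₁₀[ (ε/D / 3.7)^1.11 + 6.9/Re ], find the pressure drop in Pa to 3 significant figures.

Hydraulic diameter D_h = 4A/P = 4·(0.45·0.19)/(2·(0.45+0.19)) = 0.342/1.28 = 0.2672 m.
Re = ρVD_h/μ = 986·0.0258·0.2672/0.000466 = 1.459e+04.
ε/D_h = 8.4e-05/0.2672 = 0.000314; Haaland gives 1/√f = -1.8 log₁₀[3.03e-05+0.000473] = 5.937, so f = 0.02837.
ΔP = f(L/D_h)(ρV²/2) = 0.02837·71.9/0.2672·0.3282 = 2.506 Pa.

ΔP ≈ 2.51 Pa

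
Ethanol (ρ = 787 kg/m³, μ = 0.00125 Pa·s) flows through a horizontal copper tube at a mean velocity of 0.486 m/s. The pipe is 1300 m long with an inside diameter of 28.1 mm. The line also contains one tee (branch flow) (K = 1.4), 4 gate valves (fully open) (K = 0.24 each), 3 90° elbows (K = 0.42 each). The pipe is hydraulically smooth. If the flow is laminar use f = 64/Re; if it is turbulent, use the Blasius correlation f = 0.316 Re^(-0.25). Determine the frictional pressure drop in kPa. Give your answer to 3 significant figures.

ΔP ≈ 141 kPa

Reynolds number Re = ρVD/μ = 787 · 0.486 · 0.0281 / 0.00125 = 8598.
Re > 4000 → turbulent. Smooth-pipe (Blasius): f = 0.316 Re^(-0.25) = 0.316/(8598)^0.25 = 0.03282.
Total minor-loss coefficient ΣK = 1·1.4 + 4·0.24 + 3·0.42 = 3.62.
ΔP = [f·L/D + ΣK]·(ρV²/2) = [0.03282·1300/0.0281 + 3.62]·(787·0.486²/2) = [1518 + 3.62]·92.94 = 1.414e+05 Pa.
ΔP = 1.414e+05 Pa = 141 kPa.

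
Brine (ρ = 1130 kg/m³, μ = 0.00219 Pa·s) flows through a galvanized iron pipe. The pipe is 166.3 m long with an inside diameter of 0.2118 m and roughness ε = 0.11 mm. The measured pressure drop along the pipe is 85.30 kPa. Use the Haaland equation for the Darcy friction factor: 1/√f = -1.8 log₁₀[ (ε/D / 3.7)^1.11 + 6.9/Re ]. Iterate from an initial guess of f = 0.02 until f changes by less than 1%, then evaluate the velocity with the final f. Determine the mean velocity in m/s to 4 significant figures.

Rearranging Darcy-Weisbach: V = √(2·ΔP·D/(f·L·ρ)). With ε/D = 0.00011/0.2118 = 0.000519, iterate starting from f = 0.02:
  f = 0.02 → V = √(2·8.53e+04·0.2118/(0.02·166.3·1130)) = 3.101 m/s; Re = ρVD/μ = 3.389e+05; f → 0.01805
  f = 0.01805 → V = 3.264 m/s; Re = 3.567e+05; f → 0.018
Converged (Δf/f < 1%). With the final f = 0.018: V = √(2·8.53e+04·0.2118/(0.018·166.3·1130)) = 3.269 m/s.

V ≈ 3.269 m/s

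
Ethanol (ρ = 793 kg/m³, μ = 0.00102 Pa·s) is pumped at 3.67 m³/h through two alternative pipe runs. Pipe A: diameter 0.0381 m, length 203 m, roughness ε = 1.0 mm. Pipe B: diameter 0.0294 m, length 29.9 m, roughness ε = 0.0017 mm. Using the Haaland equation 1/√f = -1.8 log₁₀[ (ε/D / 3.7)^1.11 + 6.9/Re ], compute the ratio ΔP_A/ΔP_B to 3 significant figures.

Pipe A: V = Q/A = 0.001019/0.00114 = 0.8942 m/s; Re = 2.649e+04; ε/D = 0.0262; Haaland → f = 0.05547; ΔP_A = f(L/D)(ρV²/2) = 9.369e+04 Pa.
Pipe B: V = Q/A = 0.001019/0.0006789 = 1.502 m/s; Re = 3.432e+04; ε/D = 5.78e-05; Haaland → f = 0.02271; ΔP_B = f(L/D)(ρV²/2) = 2.065e+04 Pa.
ΔP_A/ΔP_B = 9.369e+04/2.065e+04 = 4.54.

ΔP_A/ΔP_B ≈ 4.54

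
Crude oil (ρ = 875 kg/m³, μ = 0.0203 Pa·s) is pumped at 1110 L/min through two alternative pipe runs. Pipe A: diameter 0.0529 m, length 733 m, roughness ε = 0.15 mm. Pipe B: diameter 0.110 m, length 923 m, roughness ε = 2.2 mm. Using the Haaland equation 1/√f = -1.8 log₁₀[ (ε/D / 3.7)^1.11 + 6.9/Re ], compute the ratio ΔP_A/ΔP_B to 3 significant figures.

Pipe A: V = Q/A = 0.0185/0.002198 = 8.417 m/s; Re = 1.919e+04; ε/D = 0.00284; Haaland → f = 0.0311; ΔP_A = f(L/D)(ρV²/2) = 1.336e+07 Pa.
Pipe B: V = Q/A = 0.0185/0.009503 = 1.947 m/s; Re = 9230; ε/D = 0.02; Haaland → f = 0.05265; ΔP_B = f(L/D)(ρV²/2) = 7.325e+05 Pa.
ΔP_A/ΔP_B = 1.336e+07/7.325e+05 = 18.2.

ΔP_A/ΔP_B ≈ 18.2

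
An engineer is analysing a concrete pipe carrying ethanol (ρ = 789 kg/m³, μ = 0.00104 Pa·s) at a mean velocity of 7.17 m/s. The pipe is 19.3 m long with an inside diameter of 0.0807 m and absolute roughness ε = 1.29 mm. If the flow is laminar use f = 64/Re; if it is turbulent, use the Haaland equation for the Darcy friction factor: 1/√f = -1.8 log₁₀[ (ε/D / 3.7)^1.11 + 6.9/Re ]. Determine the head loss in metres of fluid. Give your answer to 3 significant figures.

h_f ≈ 28.1 m

Reynolds number Re = ρVD/μ = 789 · 7.17 · 0.0807 / 0.00104 = 4.39e+05.
Re > 4000 → turbulent. Relative roughness ε/D = 0.00129/0.0807 = 0.016. Haaland: 1/√f = -1.8 log₁₀[(0.016/3.7)^1.11 + 6.9/4.39e+05] = -1.8 log₁₀[0.00237 + 1.57e-05] = 4.719, so f = 0.0449.
Darcy-Weisbach: ΔP = f(L/D)(ρV²/2) = 0.0449·(19.3/0.0807)·(789·7.17²/2) = 0.0449·239.2·2.028e+04 = 2.178e+05 Pa.
Head loss h_f = ΔP/(ρg) = 2.178e+05/(789·9.81) = 28.1 m.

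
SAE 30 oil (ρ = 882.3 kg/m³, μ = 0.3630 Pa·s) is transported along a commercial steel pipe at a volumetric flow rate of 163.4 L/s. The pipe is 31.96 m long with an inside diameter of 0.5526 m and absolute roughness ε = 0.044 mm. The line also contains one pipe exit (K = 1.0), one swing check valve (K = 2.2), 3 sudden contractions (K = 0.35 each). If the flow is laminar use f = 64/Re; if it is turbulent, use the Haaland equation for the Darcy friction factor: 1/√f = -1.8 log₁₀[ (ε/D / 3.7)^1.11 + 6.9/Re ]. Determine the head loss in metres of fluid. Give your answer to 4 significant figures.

Q = 163.4 L/s = 163.4/1000 = 0.1634 m³/s.
Cross-sectional area A = πD²/4 = π(0.5526)²/4 = 0.2398 m²; mean velocity V = Q/A = 0.1634/0.2398 = 0.6813 m/s.
Reynolds number Re = ρVD/μ = 882.3 · 0.6813 · 0.5526 / 0.363 = 915.1.
Re < 2300 → laminar flow, so f = 64/Re = 64/915.1 = 0.06994 (the turbulent correlation is not needed).
Total minor-loss coefficient ΣK = 1·1 + 1·2.2 + 3·0.35 = 4.25.
ΔP = [f·L/D + ΣK]·(ρV²/2) = [0.06994·31.96/0.5526 + 4.25]·(882.3·0.6813²/2) = [4.045 + 4.25]·204.8 = 1699 Pa.
Head loss h_f = ΔP/(ρg) = 1699/(882.3·9.81) = 0.1962 m.

h_f ≈ 0.1962 m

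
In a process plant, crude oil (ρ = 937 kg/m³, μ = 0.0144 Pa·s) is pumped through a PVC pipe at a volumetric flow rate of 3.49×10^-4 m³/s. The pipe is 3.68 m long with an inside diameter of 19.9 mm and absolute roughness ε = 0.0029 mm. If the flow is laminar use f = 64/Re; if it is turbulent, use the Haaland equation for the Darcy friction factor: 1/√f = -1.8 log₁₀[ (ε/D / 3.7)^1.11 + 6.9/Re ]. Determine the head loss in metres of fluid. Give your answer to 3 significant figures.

h_f ≈ 0.523 m

Cross-sectional area A = πD²/4 = π(0.0199)²/4 = 0.000311 m²; mean velocity V = Q/A = 0.000349/0.000311 = 1.122 m/s.
Reynolds number Re = ρVD/μ = 937 · 1.122 · 0.0199 / 0.0144 = 1453.
Re < 2300 → laminar flow, so f = 64/Re = 64/1453 = 0.04405 (the turbulent correlation is not needed).
Darcy-Weisbach: ΔP = f(L/D)(ρV²/2) = 0.04405·(3.68/0.0199)·(937·1.122²/2) = 0.04405·184.9·589.9 = 4805 Pa.
Head loss h_f = ΔP/(ρg) = 4805/(937·9.81) = 0.523 m.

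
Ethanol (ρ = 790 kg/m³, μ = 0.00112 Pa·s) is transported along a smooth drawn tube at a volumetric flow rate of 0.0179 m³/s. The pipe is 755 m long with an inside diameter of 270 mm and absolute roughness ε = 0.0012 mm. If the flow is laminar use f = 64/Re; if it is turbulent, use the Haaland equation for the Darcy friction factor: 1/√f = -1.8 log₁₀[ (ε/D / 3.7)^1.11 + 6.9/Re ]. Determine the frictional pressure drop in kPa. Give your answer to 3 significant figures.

Cross-sectional area A = πD²/4 = π(0.27)²/4 = 0.05726 m²; mean velocity V = Q/A = 0.0179/0.05726 = 0.3126 m/s.
Reynolds number Re = ρVD/μ = 790 · 0.3126 · 0.27 / 0.00112 = 5.954e+04.
Re > 4000 → turbulent. Relative roughness ε/D = 1.2e-06/0.27 = 4.44e-06. Haaland: 1/√f = -1.8 log₁₀[(4.44e-06/3.7)^1.11 + 6.9/5.954e+04] = -1.8 log₁₀[2.68e-07 + 0.000116] = 7.083, so f = 0.01993.
Darcy-Weisbach: ΔP = f(L/D)(ρV²/2) = 0.01993·(755/0.27)·(790·0.3126²/2) = 0.01993·2796·38.61 = 2152 Pa.
ΔP = 2152 Pa = 2.15 kPa.

ΔP ≈ 2.15 kPa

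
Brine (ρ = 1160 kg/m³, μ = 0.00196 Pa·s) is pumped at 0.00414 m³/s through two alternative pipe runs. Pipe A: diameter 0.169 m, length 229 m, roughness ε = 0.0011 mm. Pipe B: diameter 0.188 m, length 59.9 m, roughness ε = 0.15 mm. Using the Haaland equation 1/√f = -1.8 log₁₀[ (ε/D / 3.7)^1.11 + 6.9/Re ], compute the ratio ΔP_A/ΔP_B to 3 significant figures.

ΔP_A/ΔP_B ≈ 6.04

Pipe A: V = Q/A = 0.00414/0.02243 = 0.1846 m/s; Re = 1.846e+04; ε/D = 6.51e-06; Haaland → f = 0.02628; ΔP_A = f(L/D)(ρV²/2) = 703.6 Pa.
Pipe B: V = Q/A = 0.00414/0.02776 = 0.1491 m/s; Re = 1.659e+04; ε/D = 0.000798; Haaland → f = 0.02834; ΔP_B = f(L/D)(ρV²/2) = 116.5 Pa.
ΔP_A/ΔP_B = 703.6/116.5 = 6.04.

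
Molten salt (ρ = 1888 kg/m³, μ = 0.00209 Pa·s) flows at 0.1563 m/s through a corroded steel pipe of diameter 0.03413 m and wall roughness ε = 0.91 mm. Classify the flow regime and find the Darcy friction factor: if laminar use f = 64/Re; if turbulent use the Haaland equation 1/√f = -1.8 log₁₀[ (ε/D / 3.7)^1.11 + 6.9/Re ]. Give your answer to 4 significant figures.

Re = ρVD/μ = 1888·0.1563·0.03413/0.00209 = 4819.
Re > 4000 → turbulent. ε/D = 0.00091/0.03413 = 0.0267; Haaland: 1/√f = -1.8 log₁₀[0.00419 + 0.00143] = 4.05, so f = 0.06095.

f ≈ 0.06095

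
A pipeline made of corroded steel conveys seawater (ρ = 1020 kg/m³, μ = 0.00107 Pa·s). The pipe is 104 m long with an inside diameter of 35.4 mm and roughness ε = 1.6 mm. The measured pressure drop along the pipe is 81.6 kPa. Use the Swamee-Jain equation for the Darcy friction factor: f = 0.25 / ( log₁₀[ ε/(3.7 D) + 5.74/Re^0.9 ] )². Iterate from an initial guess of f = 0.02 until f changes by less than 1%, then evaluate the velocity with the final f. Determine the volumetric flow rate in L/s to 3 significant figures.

Q ≈ 0.870 L/s

Rearranging Darcy-Weisbach: V = √(2·ΔP·D/(f·L·ρ)). With ε/D = 0.0016/0.0354 = 0.0452, iterate starting from f = 0.02:
  f = 0.02 → V = √(2·8.16e+04·0.0354/(0.02·104·1020)) = 1.65 m/s; Re = ρVD/μ = 5.569e+04; f → 0.06909
  f = 0.06909 → V = 0.8879 m/s; Re = 2.996e+04; f → 0.06966
Converged (Δf/f < 1%). With the final f = 0.06966: V = √(2·8.16e+04·0.0354/(0.06966·104·1020)) = 0.8842 m/s.
Q = V·A = 0.8842·(π/4·0.0354²) = 0.0008702 m³/s = 0.870 L/s.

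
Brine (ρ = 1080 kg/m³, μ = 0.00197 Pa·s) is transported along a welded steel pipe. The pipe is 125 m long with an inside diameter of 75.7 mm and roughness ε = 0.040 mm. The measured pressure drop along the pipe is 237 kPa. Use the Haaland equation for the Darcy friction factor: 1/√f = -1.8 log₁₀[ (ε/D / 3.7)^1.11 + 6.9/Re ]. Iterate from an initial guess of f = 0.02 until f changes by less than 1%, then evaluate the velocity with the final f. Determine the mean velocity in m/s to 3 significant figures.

Rearranging Darcy-Weisbach: V = √(2·ΔP·D/(f·L·ρ)). With ε/D = 4e-05/0.0757 = 0.000528, iterate starting from f = 0.02:
  f = 0.02 → V = √(2·2.37e+05·0.0757/(0.02·125·1080)) = 3.645 m/s; Re = ρVD/μ = 1.513e+05; f → 0.01927
  f = 0.01927 → V = 3.714 m/s; Re = 1.541e+05; f → 0.01924
Converged (Δf/f < 1%). With the final f = 0.01924: V = √(2·2.37e+05·0.0757/(0.01924·125·1080)) = 3.717 m/s.

V ≈ 3.72 m/s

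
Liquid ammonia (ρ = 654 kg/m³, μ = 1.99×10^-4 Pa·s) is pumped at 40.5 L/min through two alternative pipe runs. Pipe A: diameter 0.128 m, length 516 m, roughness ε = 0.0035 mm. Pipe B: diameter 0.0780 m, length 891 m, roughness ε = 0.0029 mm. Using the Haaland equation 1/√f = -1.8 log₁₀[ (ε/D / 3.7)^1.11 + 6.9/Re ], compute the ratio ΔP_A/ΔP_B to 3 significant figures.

ΔP_A/ΔP_B ≈ 0.0547

Pipe A: V = Q/A = 0.000675/0.01287 = 0.05246 m/s; Re = 2.207e+04; ε/D = 2.73e-05; Haaland → f = 0.02517; ΔP_A = f(L/D)(ρV²/2) = 91.28 Pa.
Pipe B: V = Q/A = 0.000675/0.004778 = 0.1413 m/s; Re = 3.621e+04; ε/D = 3.72e-05; Haaland → f = 0.02238; ΔP_B = f(L/D)(ρV²/2) = 1668 Pa.
ΔP_A/ΔP_B = 91.28/1668 = 0.0547.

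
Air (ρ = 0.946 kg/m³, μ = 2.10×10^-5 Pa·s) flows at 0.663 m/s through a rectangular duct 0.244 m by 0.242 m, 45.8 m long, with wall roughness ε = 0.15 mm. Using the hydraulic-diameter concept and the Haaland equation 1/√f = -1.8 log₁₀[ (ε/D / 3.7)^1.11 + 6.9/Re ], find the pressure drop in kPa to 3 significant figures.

Hydraulic diameter D_h = 4A/P = 4·(0.244·0.242)/(2·(0.244+0.242)) = 0.2362/0.972 = 0.243 m.
Re = ρVD_h/μ = 0.946·0.663·0.243/2.1e-05 = 7257.
ε/D_h = 0.00015/0.243 = 0.000617; Haaland gives 1/√f = -1.8 log₁₀[6.41e-05+0.000951] = 5.388, so f = 0.03444.
ΔP = f(L/D_h)(ρV²/2) = 0.03444·45.8/0.243·0.2079 = 1.35 Pa.
ΔP = 0.00135 kPa.

ΔP ≈ 0.00135 kPa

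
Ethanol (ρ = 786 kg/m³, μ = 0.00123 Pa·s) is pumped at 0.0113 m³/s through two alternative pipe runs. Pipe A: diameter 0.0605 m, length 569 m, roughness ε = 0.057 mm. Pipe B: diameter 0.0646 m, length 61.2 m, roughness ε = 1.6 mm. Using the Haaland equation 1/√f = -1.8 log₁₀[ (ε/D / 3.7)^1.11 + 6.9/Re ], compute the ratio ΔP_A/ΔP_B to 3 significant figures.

Pipe A: V = Q/A = 0.0113/0.002875 = 3.931 m/s; Re = 1.52e+05; ε/D = 0.000942; Haaland → f = 0.02104; ΔP_A = f(L/D)(ρV²/2) = 1.202e+06 Pa.
Pipe B: V = Q/A = 0.0113/0.003278 = 3.448 m/s; Re = 1.423e+05; ε/D = 0.0248; Haaland → f = 0.05323; ΔP_B = f(L/D)(ρV²/2) = 2.355e+05 Pa.
ΔP_A/ΔP_B = 1.202e+06/2.355e+05 = 5.10.

ΔP_A/ΔP_B ≈ 5.10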